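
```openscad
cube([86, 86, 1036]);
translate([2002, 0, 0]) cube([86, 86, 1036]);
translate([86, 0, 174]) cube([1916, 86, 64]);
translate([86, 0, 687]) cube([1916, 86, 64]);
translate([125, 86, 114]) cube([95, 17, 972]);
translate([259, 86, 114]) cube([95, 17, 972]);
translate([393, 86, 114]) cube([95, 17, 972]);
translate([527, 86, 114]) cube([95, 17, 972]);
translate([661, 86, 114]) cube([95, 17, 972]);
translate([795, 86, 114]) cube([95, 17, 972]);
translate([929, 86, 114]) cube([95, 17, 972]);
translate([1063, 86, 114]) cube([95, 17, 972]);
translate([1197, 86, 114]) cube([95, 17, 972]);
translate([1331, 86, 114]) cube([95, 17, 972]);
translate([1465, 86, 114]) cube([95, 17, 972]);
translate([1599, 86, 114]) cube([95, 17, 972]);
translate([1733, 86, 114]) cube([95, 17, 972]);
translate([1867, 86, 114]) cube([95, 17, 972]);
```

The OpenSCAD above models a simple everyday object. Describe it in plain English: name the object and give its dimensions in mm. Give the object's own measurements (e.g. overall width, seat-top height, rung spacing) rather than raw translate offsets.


A fence section. Two 86×86 mm posts, 1036 mm tall, stand on the floor with a clear span of 1916 mm between their inner faces. Two horizontal rails of 86×64 mm section span the gap between the posts with their undersides at z = 174 mm and z = 687 mm, flush with the posts' −y face. 14 pickets, each 95 mm wide, 17 mm thick and 972 mm tall, are fixed to the +y face of the rails with their bottoms at z = 114 mm, spaced across the span with a 39 mm gap after the −x post and between neighbouring pickets, with 40 mm left before the +x post.


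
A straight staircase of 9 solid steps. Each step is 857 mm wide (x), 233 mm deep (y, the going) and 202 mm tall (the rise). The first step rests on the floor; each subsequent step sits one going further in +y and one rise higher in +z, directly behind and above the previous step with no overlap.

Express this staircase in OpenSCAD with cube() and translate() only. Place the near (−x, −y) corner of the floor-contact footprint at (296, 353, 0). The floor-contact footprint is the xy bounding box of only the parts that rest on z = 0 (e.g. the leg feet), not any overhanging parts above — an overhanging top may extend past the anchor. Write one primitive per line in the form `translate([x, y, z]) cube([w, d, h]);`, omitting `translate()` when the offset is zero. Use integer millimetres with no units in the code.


translate([296, 353, 0]) cube([857, 233, 202]);
translate([296, 586, 202]) cube([857, 233, 202]);
translate([296, 819, 404]) cube([857, 233, 202]);
translate([296, 1052, 606]) cube([857, 233, 202]);
translate([296, 1285, 808]) cube([857, 233, 202]);
translate([296, 1518, 1010]) cube([857, 233, 202]);
translate([296, 1751, 1212]) cube([857, 233, 202]);
translate([296, 1984, 1414]) cube([857, 233, 202]);
translate([296, 2217, 1616]) cube([857, 233, 202]);


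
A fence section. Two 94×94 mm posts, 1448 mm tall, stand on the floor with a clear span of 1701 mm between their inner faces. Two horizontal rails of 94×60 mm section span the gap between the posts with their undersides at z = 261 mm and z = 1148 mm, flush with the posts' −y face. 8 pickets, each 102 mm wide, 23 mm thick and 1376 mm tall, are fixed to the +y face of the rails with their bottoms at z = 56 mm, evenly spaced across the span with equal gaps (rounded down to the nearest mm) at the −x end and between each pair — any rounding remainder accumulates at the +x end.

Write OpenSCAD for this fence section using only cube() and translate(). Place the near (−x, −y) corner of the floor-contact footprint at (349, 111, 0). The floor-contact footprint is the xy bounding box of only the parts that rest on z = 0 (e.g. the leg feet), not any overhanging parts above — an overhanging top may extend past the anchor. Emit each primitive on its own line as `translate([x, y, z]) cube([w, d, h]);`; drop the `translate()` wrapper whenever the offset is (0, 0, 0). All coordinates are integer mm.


translate([349, 111, 0]) cube([94, 94, 1448]);
translate([2144, 111, 0]) cube([94, 94, 1448]);
translate([443, 111, 261]) cube([1701, 94, 60]);
translate([443, 111, 1148]) cube([1701, 94, 60]);
translate([541, 205, 56]) cube([102, 23, 1376]);
translate([741, 205, 56]) cube([102, 23, 1376]);
translate([941, 205, 56]) cube([102, 23, 1376]);
translate([1141, 205, 56]) cube([102, 23, 1376]);
translate([1341, 205, 56]) cube([102, 23, 1376]);
translate([1541, 205, 56]) cube([102, 23, 1376]);
translate([1741, 205, 56]) cube([102, 23, 1376]);
translate([1941, 205, 56]) cube([102, 23, 1376]);


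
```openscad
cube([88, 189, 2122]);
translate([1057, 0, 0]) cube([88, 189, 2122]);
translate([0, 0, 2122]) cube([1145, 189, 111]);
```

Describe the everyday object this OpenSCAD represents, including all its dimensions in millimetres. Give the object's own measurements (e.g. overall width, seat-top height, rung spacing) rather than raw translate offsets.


A door frame. The clear opening is 969 mm wide and 2122 mm high. Two 88 mm wide jambs, 189 mm deep, stand either side of the opening from the floor to the top of the opening. A 111 mm thick head sits across the top of both jambs, spanning the full outside width of the frame.


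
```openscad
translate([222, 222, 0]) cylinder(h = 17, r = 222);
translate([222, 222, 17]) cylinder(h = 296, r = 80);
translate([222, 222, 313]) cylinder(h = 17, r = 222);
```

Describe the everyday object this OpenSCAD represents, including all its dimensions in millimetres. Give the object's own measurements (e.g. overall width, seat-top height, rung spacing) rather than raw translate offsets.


A spool: two coaxial disc flanges of radius 222 mm and thickness 17 mm, joined by a core cylinder of radius 80 mm and height 296 mm. The lower flange rests on z = 0 and the three cylinders share a vertical axis.


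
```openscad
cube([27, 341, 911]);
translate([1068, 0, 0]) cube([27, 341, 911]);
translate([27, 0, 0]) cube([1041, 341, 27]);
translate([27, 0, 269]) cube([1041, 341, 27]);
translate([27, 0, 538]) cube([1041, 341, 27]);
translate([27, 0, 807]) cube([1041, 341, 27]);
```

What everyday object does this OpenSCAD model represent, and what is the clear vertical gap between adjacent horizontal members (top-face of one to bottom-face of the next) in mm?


A bookshelf. The clear shelf gap is 242 mm.

Two tall side panels with 4 horizontal boards between them — a bookshelf. The first two shelf undersides are at z = 0 and z = 269; with shelf thickness 27, the clear gap is 269 − 0 − 27 = 242 mm.


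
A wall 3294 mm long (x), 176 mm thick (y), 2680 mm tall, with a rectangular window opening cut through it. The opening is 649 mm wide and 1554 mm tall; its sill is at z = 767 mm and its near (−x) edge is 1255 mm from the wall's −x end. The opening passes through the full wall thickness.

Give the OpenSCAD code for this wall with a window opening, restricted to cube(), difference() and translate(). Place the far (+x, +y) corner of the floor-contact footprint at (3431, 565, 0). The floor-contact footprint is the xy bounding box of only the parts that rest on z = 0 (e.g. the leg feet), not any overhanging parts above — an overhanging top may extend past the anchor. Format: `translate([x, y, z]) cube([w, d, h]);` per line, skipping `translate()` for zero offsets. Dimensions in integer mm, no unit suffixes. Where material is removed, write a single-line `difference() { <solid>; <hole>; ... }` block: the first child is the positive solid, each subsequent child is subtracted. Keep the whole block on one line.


difference() { translate([137, 389, 0]) cube([3294, 176, 2680]); translate([1392, 389, 767]) cube([649, 176, 1554]); }


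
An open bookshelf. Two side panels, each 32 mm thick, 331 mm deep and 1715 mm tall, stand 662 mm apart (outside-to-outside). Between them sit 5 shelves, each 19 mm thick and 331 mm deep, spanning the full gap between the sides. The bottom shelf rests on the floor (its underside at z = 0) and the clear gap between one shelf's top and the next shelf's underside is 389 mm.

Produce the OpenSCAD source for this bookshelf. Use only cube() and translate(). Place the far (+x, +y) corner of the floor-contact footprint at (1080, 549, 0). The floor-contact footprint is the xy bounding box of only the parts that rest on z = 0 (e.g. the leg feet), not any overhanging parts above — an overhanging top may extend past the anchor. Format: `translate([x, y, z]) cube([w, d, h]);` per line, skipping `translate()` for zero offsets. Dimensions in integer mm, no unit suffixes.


translate([418, 218, 0]) cube([32, 331, 1715]);
translate([1048, 218, 0]) cube([32, 331, 1715]);
translate([450, 218, 0]) cube([598, 331, 19]);
translate([450, 218, 408]) cube([598, 331, 19]);
translate([450, 218, 816]) cube([598, 331, 19]);
translate([450, 218, 1224]) cube([598, 331, 19]);
translate([450, 218, 1632]) cube([598, 331, 19]);


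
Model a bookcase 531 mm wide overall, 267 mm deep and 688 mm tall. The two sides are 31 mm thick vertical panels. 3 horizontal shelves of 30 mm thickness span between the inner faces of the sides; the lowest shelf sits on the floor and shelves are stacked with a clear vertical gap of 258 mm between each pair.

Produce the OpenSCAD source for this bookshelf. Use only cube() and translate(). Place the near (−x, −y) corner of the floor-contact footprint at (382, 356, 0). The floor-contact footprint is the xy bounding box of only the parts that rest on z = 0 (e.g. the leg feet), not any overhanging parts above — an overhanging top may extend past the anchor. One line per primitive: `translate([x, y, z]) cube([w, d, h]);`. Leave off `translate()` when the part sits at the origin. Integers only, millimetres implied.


translate([382, 356, 0]) cube([31, 267, 688]);
translate([882, 356, 0]) cube([31, 267, 688]);
translate([413, 356, 0]) cube([469, 267, 30]);
translate([413, 356, 288]) cube([469, 267, 30]);
translate([413, 356, 576]) cube([469, 267, 30]);


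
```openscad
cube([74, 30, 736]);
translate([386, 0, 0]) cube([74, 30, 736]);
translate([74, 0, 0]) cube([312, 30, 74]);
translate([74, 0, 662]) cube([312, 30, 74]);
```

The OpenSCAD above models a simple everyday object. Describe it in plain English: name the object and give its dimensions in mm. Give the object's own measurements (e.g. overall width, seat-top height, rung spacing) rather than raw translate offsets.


A rectangular picture frame lying in the x–z plane (depth along y). The opening is 312 mm wide (x) by 588 mm tall (z), surrounded by a border 74 mm wide on all four sides. The frame is 30 mm deep and is made of two full-height vertical stiles with two horizontal rails fitted between them.


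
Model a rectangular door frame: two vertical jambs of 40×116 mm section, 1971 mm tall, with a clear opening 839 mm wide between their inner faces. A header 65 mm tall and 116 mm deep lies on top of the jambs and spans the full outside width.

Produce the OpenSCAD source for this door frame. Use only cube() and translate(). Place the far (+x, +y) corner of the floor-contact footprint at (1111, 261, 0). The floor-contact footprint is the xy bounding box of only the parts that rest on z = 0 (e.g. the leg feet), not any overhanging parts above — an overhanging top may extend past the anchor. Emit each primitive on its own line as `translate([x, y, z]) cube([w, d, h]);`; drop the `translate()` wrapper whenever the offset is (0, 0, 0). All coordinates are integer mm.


translate([192, 145, 0]) cube([40, 116, 1971]);
translate([1071, 145, 0]) cube([40, 116, 1971]);
translate([192, 145, 1971]) cube([919, 116, 65]);


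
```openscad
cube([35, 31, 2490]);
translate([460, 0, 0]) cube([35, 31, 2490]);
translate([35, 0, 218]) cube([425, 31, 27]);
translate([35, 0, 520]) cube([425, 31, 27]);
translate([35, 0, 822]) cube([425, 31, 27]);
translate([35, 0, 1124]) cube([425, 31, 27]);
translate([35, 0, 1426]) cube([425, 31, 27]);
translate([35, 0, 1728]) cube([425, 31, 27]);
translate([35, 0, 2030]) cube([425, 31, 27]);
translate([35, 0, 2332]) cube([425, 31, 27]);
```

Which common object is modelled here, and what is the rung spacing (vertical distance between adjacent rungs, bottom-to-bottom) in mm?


A ladder. The rung spacing is 302 mm.

Two tall 35×31 posts with 8 short bars between them — a ladder. Adjacent rungs sit at z = 218 and z = 520, so the spacing is 520 − 218 = 302 mm.


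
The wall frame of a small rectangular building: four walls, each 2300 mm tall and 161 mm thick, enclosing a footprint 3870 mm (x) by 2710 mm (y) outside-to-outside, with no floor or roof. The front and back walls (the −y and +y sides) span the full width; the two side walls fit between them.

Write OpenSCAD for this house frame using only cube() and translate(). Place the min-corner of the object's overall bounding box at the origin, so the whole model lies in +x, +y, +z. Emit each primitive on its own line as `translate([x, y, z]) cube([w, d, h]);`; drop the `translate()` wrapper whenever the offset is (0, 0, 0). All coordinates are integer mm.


cube([3870, 161, 2300]);
translate([0, 2549, 0]) cube([3870, 161, 2300]);
translate([0, 161, 0]) cube([161, 2388, 2300]);
translate([3709, 161, 0]) cube([161, 2388, 2300]);


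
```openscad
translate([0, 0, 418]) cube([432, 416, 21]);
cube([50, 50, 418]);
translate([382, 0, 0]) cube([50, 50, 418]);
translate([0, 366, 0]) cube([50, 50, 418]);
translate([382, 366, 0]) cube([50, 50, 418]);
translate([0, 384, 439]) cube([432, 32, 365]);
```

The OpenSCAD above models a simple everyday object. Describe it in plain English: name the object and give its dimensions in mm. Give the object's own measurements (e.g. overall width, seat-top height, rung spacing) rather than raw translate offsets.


A chair. The seat is a 432×416×21 mm slab with its top at z = 439 mm, on four 50×50 mm corner legs (flush with the seat edges, standing on z = 0). A flat backrest 32 mm thick, 365 mm tall, spans the full seat width and rises from the seat top along its +y edge, rear face flush with the rear of the seat.


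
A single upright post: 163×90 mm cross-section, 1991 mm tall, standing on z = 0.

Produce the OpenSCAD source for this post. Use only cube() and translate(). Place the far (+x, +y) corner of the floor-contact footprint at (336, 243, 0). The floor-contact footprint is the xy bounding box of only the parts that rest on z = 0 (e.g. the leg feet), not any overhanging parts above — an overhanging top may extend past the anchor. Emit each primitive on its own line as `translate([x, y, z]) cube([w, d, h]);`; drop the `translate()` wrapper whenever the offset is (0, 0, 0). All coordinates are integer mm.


translate([173, 153, 0]) cube([163, 90, 1991]);


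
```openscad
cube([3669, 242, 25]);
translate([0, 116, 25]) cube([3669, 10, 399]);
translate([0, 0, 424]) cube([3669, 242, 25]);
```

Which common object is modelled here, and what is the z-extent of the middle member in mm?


An I-beam. The web height is 399 mm.

Two wide flanges with a thin centred web — an I-beam. Overall 449 mm minus two 25 mm flanges gives a web of 449 − 2·25 = 399 mm.


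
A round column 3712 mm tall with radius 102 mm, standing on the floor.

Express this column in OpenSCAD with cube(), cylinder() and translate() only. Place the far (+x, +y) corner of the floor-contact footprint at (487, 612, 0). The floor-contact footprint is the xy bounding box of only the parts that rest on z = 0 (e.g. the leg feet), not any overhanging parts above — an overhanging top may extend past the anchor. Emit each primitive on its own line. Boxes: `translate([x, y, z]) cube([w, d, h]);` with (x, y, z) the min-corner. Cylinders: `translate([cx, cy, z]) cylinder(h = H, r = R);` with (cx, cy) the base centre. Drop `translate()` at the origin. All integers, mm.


translate([385, 510, 0]) cylinder(h = 3712, r = 102);


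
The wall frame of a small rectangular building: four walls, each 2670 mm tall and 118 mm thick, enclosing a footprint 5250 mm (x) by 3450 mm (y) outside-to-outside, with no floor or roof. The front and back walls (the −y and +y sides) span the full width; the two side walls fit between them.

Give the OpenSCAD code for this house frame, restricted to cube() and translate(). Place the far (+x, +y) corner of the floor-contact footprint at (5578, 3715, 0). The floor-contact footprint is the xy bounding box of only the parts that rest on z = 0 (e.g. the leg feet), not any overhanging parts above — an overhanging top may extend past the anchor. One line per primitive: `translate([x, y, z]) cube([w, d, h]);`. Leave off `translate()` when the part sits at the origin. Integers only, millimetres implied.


translate([328, 265, 0]) cube([5250, 118, 2670]);
translate([328, 3597, 0]) cube([5250, 118, 2670]);
translate([328, 383, 0]) cube([118, 3214, 2670]);
translate([5460, 383, 0]) cube([118, 3214, 2670]);


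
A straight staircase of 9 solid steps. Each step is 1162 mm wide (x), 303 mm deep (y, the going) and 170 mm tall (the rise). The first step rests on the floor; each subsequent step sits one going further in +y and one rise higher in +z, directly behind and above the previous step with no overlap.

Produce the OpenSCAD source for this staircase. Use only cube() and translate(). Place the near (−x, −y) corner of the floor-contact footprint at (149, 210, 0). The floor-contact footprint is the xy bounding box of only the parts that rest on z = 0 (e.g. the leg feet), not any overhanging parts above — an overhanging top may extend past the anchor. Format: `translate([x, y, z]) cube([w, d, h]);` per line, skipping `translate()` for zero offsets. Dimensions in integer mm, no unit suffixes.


translate([149, 210, 0]) cube([1162, 303, 170]);
translate([149, 513, 170]) cube([1162, 303, 170]);
translate([149, 816, 340]) cube([1162, 303, 170]);
translate([149, 1119, 510]) cube([1162, 303, 170]);
translate([149, 1422, 680]) cube([1162, 303, 170]);
translate([149, 1725, 850]) cube([1162, 303, 170]);
translate([149, 2028, 1020]) cube([1162, 303, 170]);
translate([149, 2331, 1190]) cube([1162, 303, 170]);
translate([149, 2634, 1360]) cube([1162, 303, 170]);


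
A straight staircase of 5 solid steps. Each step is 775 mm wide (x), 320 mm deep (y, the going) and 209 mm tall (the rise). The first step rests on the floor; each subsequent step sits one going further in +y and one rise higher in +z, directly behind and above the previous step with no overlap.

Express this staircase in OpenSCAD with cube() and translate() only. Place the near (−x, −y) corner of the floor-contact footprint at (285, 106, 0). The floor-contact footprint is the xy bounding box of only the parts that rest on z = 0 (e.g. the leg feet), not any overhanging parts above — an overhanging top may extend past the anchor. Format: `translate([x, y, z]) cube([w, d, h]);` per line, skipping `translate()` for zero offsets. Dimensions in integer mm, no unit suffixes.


translate([285, 106, 0]) cube([775, 320, 209]);
translate([285, 426, 209]) cube([775, 320, 209]);
translate([285, 746, 418]) cube([775, 320, 209]);
translate([285, 1066, 627]) cube([775, 320, 209]);
translate([285, 1386, 836]) cube([775, 320, 209]);


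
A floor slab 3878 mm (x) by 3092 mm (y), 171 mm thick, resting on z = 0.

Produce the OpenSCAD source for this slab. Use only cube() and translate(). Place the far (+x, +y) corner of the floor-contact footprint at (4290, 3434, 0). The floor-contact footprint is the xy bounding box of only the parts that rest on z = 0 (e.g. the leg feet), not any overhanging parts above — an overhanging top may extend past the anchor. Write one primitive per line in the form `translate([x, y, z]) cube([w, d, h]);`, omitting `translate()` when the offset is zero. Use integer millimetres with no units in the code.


translate([412, 342, 0]) cube([3878, 3092, 171]);


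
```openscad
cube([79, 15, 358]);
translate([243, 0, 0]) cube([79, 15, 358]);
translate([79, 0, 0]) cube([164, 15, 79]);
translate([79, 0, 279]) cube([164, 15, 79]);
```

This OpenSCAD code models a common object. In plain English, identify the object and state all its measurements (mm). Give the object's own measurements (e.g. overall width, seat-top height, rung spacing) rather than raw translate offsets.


A rectangular picture frame lying in the x–z plane (depth along y). The opening is 164 mm wide (x) by 200 mm tall (z), surrounded by a border 79 mm wide on all four sides. The frame is 15 mm deep and is made of two full-height vertical stiles with two horizontal rails fitted between them.


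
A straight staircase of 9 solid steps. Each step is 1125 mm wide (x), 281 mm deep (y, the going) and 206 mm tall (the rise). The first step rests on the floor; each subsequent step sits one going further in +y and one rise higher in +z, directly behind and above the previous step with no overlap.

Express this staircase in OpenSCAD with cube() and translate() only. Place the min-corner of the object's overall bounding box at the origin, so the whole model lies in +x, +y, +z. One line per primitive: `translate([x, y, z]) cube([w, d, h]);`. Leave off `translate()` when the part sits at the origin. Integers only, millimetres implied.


cube([1125, 281, 206]);
translate([0, 281, 206]) cube([1125, 281, 206]);
translate([0, 562, 412]) cube([1125, 281, 206]);
translate([0, 843, 618]) cube([1125, 281, 206]);
translate([0, 1124, 824]) cube([1125, 281, 206]);
translate([0, 1405, 1030]) cube([1125, 281, 206]);
translate([0, 1686, 1236]) cube([1125, 281, 206]);
translate([0, 1967, 1442]) cube([1125, 281, 206]);
translate([0, 2248, 1648]) cube([1125, 281, 206]);


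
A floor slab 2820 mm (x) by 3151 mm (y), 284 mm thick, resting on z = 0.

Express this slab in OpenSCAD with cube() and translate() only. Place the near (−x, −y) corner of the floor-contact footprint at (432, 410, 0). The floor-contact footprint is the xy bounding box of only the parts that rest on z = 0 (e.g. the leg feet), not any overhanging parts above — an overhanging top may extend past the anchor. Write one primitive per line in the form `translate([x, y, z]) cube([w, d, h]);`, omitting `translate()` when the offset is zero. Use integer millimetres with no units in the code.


translate([432, 410, 0]) cube([2820, 3151, 284]);


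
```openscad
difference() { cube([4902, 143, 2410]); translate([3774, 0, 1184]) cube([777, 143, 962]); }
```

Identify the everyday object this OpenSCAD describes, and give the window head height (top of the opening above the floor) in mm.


A wall with a window opening. The window head height is 2146 mm.

A wall with a rectangular opening subtracted — a window. Sill at z = 1184, opening 962 mm tall, so the head is at 1184 + 962 = 2146 mm.


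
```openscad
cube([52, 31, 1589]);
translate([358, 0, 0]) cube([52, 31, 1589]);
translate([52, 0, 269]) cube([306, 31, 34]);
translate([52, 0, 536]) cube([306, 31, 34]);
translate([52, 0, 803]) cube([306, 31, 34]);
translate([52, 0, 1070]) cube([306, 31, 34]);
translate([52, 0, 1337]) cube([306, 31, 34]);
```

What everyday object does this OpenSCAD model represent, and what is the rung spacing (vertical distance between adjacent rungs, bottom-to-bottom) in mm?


A ladder. The rung spacing is 267 mm.

Two tall 52×31 posts with 5 short bars between them — a ladder. Adjacent rungs sit at z = 269 and z = 536, so the spacing is 536 − 269 = 267 mm.


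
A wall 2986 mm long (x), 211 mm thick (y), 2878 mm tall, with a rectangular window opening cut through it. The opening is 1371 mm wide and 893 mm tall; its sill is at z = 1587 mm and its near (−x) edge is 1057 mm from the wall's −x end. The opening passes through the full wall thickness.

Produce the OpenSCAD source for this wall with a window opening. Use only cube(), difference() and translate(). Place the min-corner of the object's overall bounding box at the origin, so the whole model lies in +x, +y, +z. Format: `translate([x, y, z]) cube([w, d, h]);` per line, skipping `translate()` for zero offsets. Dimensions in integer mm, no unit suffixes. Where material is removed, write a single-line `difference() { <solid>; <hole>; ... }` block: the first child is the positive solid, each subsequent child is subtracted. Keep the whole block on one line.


difference() { cube([2986, 211, 2878]); translate([1057, 0, 1587]) cube([1371, 211, 893]); }


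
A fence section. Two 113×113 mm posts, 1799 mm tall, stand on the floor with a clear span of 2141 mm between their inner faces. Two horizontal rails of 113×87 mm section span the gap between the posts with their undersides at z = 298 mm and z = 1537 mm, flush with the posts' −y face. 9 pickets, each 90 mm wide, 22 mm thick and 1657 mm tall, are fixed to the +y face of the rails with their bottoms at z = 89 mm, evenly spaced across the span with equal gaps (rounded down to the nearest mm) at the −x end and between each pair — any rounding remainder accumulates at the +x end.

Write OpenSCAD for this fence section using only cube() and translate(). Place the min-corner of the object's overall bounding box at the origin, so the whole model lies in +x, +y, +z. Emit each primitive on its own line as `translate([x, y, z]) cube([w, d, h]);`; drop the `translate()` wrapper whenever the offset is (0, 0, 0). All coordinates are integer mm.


cube([113, 113, 1799]);
translate([2254, 0, 0]) cube([113, 113, 1799]);
translate([113, 0, 298]) cube([2141, 113, 87]);
translate([113, 0, 1537]) cube([2141, 113, 87]);
translate([246, 113, 89]) cube([90, 22, 1657]);
translate([469, 113, 89]) cube([90, 22, 1657]);
translate([692, 113, 89]) cube([90, 22, 1657]);
translate([915, 113, 89]) cube([90, 22, 1657]);
translate([1138, 113, 89]) cube([90, 22, 1657]);
translate([1361, 113, 89]) cube([90, 22, 1657]);
translate([1584, 113, 89]) cube([90, 22, 1657]);
translate([1807, 113, 89]) cube([90, 22, 1657]);
translate([2030, 113, 89]) cube([90, 22, 1657]);


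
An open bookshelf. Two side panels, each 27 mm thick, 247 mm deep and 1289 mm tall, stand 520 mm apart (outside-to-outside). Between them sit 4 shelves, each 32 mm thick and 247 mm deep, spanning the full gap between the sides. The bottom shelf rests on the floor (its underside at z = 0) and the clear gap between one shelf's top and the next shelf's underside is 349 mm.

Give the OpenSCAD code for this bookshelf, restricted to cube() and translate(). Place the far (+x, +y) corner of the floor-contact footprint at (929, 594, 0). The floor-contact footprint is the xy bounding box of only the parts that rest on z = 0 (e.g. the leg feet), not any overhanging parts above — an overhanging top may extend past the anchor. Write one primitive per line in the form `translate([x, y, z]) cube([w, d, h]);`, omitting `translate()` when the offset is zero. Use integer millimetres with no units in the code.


translate([409, 347, 0]) cube([27, 247, 1289]);
translate([902, 347, 0]) cube([27, 247, 1289]);
translate([436, 347, 0]) cube([466, 247, 32]);
translate([436, 347, 381]) cube([466, 247, 32]);
translate([436, 347, 762]) cube([466, 247, 32]);
translate([436, 347, 1143]) cube([466, 247, 32]);


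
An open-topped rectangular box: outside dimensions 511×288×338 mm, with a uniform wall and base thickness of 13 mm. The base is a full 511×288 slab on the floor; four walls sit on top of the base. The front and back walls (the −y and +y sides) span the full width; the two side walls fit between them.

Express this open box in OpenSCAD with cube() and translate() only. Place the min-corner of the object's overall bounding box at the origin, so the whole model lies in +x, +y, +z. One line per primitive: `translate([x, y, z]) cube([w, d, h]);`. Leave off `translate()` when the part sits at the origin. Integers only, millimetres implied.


cube([511, 288, 13]);
translate([0, 0, 13]) cube([511, 13, 325]);
translate([0, 275, 13]) cube([511, 13, 325]);
translate([0, 13, 13]) cube([13, 262, 325]);
translate([498, 13, 13]) cube([13, 262, 325]);


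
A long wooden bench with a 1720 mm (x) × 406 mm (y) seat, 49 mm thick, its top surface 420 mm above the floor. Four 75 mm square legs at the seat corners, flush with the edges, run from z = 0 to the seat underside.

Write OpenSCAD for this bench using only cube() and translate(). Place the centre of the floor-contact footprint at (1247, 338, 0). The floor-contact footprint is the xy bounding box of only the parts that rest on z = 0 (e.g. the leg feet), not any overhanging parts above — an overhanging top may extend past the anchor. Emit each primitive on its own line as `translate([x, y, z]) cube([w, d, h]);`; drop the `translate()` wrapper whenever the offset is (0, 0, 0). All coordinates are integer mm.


translate([387, 135, 371]) cube([1720, 406, 49]);
translate([387, 135, 0]) cube([75, 75, 371]);
translate([387, 466, 0]) cube([75, 75, 371]);
translate([2032, 135, 0]) cube([75, 75, 371]);
translate([2032, 466, 0]) cube([75, 75, 371]);


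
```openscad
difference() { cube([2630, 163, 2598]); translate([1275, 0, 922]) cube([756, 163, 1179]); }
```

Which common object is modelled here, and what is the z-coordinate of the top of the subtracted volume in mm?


A wall with a window opening. The window head height is 2101 mm.

A wall with a rectangular opening subtracted — a window. Sill at z = 922, opening 1179 mm tall, so the head is at 922 + 1179 = 2101 mm.


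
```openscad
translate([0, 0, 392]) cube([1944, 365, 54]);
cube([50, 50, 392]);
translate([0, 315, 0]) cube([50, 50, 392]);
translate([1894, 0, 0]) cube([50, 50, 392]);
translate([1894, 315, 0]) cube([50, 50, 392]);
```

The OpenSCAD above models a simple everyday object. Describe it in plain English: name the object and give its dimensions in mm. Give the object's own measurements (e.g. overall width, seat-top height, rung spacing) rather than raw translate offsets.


A long wooden bench with a 1944 mm (x) × 365 mm (y) seat, 54 mm thick, its top surface 446 mm above the floor. Four 50 mm square legs at the seat corners, flush with the edges, run from z = 0 to the seat underside.


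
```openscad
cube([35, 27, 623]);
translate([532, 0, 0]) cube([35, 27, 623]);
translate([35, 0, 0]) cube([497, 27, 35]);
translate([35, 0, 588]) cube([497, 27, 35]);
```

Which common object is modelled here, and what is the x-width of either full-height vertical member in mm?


A picture frame. The border width is 35 mm.

Four thin pieces enclosing a rectangular opening — a picture frame. The two full-height stiles are 623 mm tall; the top rail sits at z = 588 and is 35 mm tall, so the border above the opening is 623 − 588 = 35 mm, matching the stile x-width.


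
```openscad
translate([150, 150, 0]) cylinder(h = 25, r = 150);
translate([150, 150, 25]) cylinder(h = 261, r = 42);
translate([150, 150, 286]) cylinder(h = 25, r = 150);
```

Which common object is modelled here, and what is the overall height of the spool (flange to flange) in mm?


A spool. The overall height is 311 mm.

Three coaxial cylinders, large–small–large — a spool. Two 25 mm flanges and a 261 mm core give 25 + 261 + 25 = 311 mm.


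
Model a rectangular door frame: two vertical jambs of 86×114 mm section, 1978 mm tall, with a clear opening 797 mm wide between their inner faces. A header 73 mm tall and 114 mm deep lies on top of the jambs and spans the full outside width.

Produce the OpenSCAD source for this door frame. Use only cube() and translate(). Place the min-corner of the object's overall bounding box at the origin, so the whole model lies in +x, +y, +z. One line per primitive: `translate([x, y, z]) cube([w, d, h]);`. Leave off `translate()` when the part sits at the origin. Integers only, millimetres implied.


cube([86, 114, 1978]);
translate([883, 0, 0]) cube([86, 114, 1978]);
translate([0, 0, 1978]) cube([969, 114, 73]);


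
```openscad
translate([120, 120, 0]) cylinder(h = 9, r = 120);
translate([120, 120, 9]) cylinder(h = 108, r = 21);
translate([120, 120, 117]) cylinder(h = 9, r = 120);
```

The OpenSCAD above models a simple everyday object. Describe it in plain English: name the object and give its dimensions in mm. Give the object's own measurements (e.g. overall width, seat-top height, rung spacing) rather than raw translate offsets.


A spool: two coaxial disc flanges of radius 120 mm and thickness 9 mm, joined by a core cylinder of radius 21 mm and height 108 mm. The lower flange rests on z = 0 and the three cylinders share a vertical axis.


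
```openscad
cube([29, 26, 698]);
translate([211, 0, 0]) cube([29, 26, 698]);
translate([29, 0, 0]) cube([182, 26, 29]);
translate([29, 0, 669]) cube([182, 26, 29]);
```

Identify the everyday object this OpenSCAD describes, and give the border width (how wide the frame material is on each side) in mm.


A picture frame. The border width is 29 mm.

Four thin pieces enclosing a rectangular opening — a picture frame. The two full-height stiles are 698 mm tall; the top rail sits at z = 669 and is 29 mm tall, so the border above the opening is 698 − 669 = 29 mm, matching the stile x-width.


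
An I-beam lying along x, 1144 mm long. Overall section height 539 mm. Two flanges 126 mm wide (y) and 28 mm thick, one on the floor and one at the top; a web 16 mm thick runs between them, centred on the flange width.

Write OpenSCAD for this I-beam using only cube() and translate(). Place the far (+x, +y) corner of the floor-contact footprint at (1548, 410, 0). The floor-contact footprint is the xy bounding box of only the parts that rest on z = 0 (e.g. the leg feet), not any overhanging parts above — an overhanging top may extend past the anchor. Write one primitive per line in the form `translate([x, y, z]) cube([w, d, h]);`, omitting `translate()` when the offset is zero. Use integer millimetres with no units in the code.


translate([404, 284, 0]) cube([1144, 126, 28]);
translate([404, 339, 28]) cube([1144, 16, 483]);
translate([404, 284, 511]) cube([1144, 126, 28]);


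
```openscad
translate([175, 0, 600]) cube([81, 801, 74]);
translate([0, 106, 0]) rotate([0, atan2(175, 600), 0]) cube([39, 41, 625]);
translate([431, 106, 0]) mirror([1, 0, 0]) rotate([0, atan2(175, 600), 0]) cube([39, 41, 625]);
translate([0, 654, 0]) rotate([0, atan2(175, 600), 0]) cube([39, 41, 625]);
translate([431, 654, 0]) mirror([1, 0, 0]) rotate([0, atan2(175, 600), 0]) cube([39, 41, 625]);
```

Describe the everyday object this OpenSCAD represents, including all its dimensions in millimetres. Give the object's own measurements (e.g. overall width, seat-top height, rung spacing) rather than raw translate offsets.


A sawhorse. A 81×801×74 mm beam (x, y, z) sits on two A-frame leg pairs. Each pair is two raked legs of 39×41 mm section (41 mm along y) splaying symmetrically in x. Each leg rises 600 mm vertically over 175 mm of horizontal reach and is 625 mm long along its own axis. Every leg's outer bottom edge rests on the floor and its outer top edge meets a bottom edge of the beam — the left legs (tilting toward +x) meet the beam's −x bottom edge, the right legs (their mirror images, tilting toward −x) meet its +x bottom edge — so the leg tops tuck under the beam, the beam's underside is 600 mm above the floor, and the feet are 431 mm apart outside-to-outside with the beam centred between them. The two leg pairs are set in 106 mm from either end of the beam.


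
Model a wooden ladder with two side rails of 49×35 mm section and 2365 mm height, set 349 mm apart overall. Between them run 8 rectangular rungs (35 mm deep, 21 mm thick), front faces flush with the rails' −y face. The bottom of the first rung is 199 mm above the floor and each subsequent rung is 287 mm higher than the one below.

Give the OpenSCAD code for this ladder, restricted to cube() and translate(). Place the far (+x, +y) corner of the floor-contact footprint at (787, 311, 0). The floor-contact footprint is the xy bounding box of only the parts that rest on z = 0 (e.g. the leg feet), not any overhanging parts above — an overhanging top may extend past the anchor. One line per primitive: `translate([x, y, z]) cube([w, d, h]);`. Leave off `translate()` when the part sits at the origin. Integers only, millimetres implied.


translate([438, 276, 0]) cube([49, 35, 2365]);
translate([738, 276, 0]) cube([49, 35, 2365]);
translate([487, 276, 199]) cube([251, 35, 21]);
translate([487, 276, 486]) cube([251, 35, 21]);
translate([487, 276, 773]) cube([251, 35, 21]);
translate([487, 276, 1060]) cube([251, 35, 21]);
translate([487, 276, 1347]) cube([251, 35, 21]);
translate([487, 276, 1634]) cube([251, 35, 21]);
translate([487, 276, 1921]) cube([251, 35, 21]);
translate([487, 276, 2208]) cube([251, 35, 21]);


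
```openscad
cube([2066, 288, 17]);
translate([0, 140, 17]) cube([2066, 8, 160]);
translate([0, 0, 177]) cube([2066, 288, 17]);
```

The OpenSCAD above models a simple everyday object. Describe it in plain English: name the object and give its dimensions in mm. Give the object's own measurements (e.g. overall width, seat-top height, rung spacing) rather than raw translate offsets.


An I-beam lying along x, 2066 mm long. Overall section height 194 mm. Two flanges 288 mm wide (y) and 17 mm thick, one on the floor and one at the top; a web 8 mm thick runs between them, centred on the flange width.


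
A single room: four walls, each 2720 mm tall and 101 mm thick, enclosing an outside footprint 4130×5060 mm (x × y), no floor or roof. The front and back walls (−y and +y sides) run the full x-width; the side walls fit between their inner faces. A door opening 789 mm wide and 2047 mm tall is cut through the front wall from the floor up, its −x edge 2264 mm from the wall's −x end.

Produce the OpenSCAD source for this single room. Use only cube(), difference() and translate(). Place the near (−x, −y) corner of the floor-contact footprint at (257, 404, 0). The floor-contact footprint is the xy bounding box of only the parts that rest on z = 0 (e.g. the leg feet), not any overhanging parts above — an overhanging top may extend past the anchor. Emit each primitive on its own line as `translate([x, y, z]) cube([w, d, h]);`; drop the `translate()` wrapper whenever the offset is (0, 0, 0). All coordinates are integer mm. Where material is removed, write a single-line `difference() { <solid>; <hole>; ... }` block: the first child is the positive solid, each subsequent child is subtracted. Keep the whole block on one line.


difference() { translate([257, 404, 0]) cube([4130, 101, 2720]); translate([2521, 404, 0]) cube([789, 101, 2047]); }
translate([257, 5363, 0]) cube([4130, 101, 2720]);
translate([257, 505, 0]) cube([101, 4858, 2720]);
translate([4286, 505, 0]) cube([101, 4858, 2720]);


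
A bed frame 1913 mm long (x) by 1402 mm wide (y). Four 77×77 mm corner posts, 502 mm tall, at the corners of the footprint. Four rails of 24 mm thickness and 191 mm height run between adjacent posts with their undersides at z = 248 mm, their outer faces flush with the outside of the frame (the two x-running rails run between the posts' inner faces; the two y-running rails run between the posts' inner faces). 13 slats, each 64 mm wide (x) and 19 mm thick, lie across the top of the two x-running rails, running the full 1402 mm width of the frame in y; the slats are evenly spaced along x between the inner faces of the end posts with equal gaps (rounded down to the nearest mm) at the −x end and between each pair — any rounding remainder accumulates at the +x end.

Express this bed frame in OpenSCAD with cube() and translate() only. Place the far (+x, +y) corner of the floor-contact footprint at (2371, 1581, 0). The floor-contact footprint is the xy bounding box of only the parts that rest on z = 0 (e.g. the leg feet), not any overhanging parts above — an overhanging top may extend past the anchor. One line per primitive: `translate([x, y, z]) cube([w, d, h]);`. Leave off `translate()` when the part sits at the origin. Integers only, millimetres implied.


translate([458, 179, 0]) cube([77, 77, 502]);
translate([458, 1504, 0]) cube([77, 77, 502]);
translate([2294, 179, 0]) cube([77, 77, 502]);
translate([2294, 1504, 0]) cube([77, 77, 502]);
translate([535, 179, 248]) cube([1759, 24, 191]);
translate([535, 1557, 248]) cube([1759, 24, 191]);
translate([458, 256, 248]) cube([24, 1248, 191]);
translate([2347, 256, 248]) cube([24, 1248, 191]);
translate([601, 179, 439]) cube([64, 1402, 19]);
translate([731, 179, 439]) cube([64, 1402, 19]);
translate([861, 179, 439]) cube([64, 1402, 19]);
translate([991, 179, 439]) cube([64, 1402, 19]);
translate([1121, 179, 439]) cube([64, 1402, 19]);
translate([1251, 179, 439]) cube([64, 1402, 19]);
translate([1381, 179, 439]) cube([64, 1402, 19]);
translate([1511, 179, 439]) cube([64, 1402, 19]);
translate([1641, 179, 439]) cube([64, 1402, 19]);
translate([1771, 179, 439]) cube([64, 1402, 19]);
translate([1901, 179, 439]) cube([64, 1402, 19]);
translate([2031, 179, 439]) cube([64, 1402, 19]);
translate([2161, 179, 439]) cube([64, 1402, 19]);
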